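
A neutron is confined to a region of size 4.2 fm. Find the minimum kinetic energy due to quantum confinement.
293.668 keV

Using the uncertainty principle:

1. Position uncertainty: Δx ≈ 4.200e-15 m
2. Minimum momentum uncertainty: Δp = ℏ/(2Δx) = 1.255e-20 kg·m/s
3. Minimum kinetic energy:
   KE = (Δp)²/(2m) = (1.255e-20)²/(2 × 1.675e-27 kg)
   KE = 4.705e-14 J = 293.668 keV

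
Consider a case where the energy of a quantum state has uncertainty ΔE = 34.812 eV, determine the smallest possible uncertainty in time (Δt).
9.454 as

Using the energy-time uncertainty principle:
ΔEΔt ≥ ℏ/2

The minimum uncertainty in time is:
Δt_min = ℏ/(2ΔE)
Δt_min = (1.055e-34 J·s) / (2 × 5.577e-18 J)
Δt_min = 9.454e-18 s = 9.454 as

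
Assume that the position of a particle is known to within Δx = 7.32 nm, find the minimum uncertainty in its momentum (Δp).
7.203 × 10^-27 kg·m/s

Using the Heisenberg uncertainty principle:
ΔxΔp ≥ ℏ/2

The minimum uncertainty in momentum is:
Δp_min = ℏ/(2Δx)
Δp_min = (1.055e-34 J·s) / (2 × 7.320e-09 m)
Δp_min = 7.203e-27 kg·m/s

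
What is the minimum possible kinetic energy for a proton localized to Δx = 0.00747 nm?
92.964 meV

Localizing a particle requires giving it sufficient momentum uncertainty:

1. From uncertainty principle: Δp ≥ ℏ/(2Δx)
   Δp_min = (1.055e-34 J·s) / (2 × 7.470e-12 m)
   Δp_min = 7.059e-24 kg·m/s

2. This momentum uncertainty corresponds to kinetic energy:
   KE ≈ (Δp)²/(2m) = (7.059e-24)²/(2 × 1.673e-27 kg)
   KE = 1.489e-20 J = 92.964 meV

Tighter localization requires more energy.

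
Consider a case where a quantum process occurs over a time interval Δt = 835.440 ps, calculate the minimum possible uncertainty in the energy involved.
393.931 neV

Using the energy-time uncertainty principle:
ΔEΔt ≥ ℏ/2

The minimum uncertainty in energy is:
ΔE_min = ℏ/(2Δt)
ΔE_min = (1.055e-34 J·s) / (2 × 8.354e-10 s)
ΔE_min = 6.311e-26 J = 393.931 neV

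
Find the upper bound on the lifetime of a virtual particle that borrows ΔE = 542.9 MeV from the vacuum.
6.062 × 10^-25 s

Using the energy-time uncertainty principle:
ΔEΔt ≥ ℏ/2

For a virtual particle borrowing energy ΔE, the maximum lifetime is:
Δt_max = ℏ/(2ΔE)

Converting energy:
ΔE = 542.9 MeV = 8.698e-11 J

Δt_max = (1.055e-34 J·s) / (2 × 8.698e-11 J)
Δt_max = 6.062e-25 s = 6.062 × 10^-25 s

Virtual particles with higher borrowed energy exist for shorter times.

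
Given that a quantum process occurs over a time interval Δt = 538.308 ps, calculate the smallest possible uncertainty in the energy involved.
611.371 neV

Using the energy-time uncertainty principle:
ΔEΔt ≥ ℏ/2

The minimum uncertainty in energy is:
ΔE_min = ℏ/(2Δt)
ΔE_min = (1.055e-34 J·s) / (2 × 5.383e-10 s)
ΔE_min = 9.795e-26 J = 611.371 neV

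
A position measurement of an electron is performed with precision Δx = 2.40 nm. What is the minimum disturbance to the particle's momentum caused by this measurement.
2.197 × 10^-26 kg·m/s

The uncertainty principle implies that measuring position disturbs momentum:
ΔxΔp ≥ ℏ/2

When we measure position with precision Δx, we necessarily introduce a momentum uncertainty:
Δp ≥ ℏ/(2Δx)
Δp_min = (1.055e-34 J·s) / (2 × 2.400e-09 m)
Δp_min = 2.197e-26 kg·m/s

The more precisely we measure position, the greater the momentum disturbance.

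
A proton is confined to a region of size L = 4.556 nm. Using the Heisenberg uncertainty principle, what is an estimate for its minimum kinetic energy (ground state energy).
249.912 neV

Using the uncertainty principle to estimate ground state energy:

1. The position uncertainty is approximately the confinement size:
   Δx ≈ L = 4.556e-09 m

2. From ΔxΔp ≥ ℏ/2, the minimum momentum uncertainty is:
   Δp ≈ ℏ/(2L) = 1.157e-26 kg·m/s

3. The kinetic energy is approximately:
   KE ≈ (Δp)²/(2m) = (1.157e-26)²/(2 × 1.673e-27 kg)
   KE ≈ 4.004e-26 J = 249.912 neV

This is an order-of-magnitude estimate of the ground state energy.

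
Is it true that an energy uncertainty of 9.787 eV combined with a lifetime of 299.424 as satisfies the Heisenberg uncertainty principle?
Yes, it satisfies the uncertainty relation.

Calculate the product ΔEΔt:
ΔE = 9.787 eV = 1.568e-18 J
ΔEΔt = (1.568e-18 J) × (2.994e-16 s)
ΔEΔt = 4.695e-34 J·s

Compare to the minimum allowed value ℏ/2:
ℏ/2 = 5.273e-35 J·s

Since ΔEΔt = 4.695e-34 J·s ≥ 5.273e-35 J·s = ℏ/2,
this satisfies the uncertainty relation.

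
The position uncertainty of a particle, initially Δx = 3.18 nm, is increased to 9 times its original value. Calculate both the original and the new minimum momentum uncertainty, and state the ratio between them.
Original Δp_min = 1.658 × 10^-26 kg·m/s; new Δp'_min = 1.842 × 10^-27 kg·m/s; ratio Δp'_min/Δp_min = 1/9.

From the uncertainty principle ΔxΔp ≥ ℏ/2, the minimum momentum uncertainty is Δp_min = ℏ/(2Δx).

Original (Δx = 3.18 nm = 3.180e-09 m):
Δp_min = (1.055e-34 J·s)/(2 × 3.180e-09 m) = 1.658e-26 kg·m/s

When Δx → 9Δx:
Δp'_min = ℏ/(2 × 9Δx) = (1/9) × ℏ/(2Δx) = (1/9) × Δp_min
Δp'_min = 1/9 × 1.658e-26 kg·m/s = 1.842e-27 kg·m/s

Since Δp_min ∝ 1/Δx, when Δx is increased to 9 times its original value, Δp_min decreases to 1/9 of its original value.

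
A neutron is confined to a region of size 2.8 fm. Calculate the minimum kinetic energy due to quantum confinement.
660.754 keV

Using the uncertainty principle:

1. Position uncertainty: Δx ≈ 2.800e-15 m
2. Minimum momentum uncertainty: Δp = ℏ/(2Δx) = 1.883e-20 kg·m/s
3. Minimum kinetic energy:
   KE = (Δp)²/(2m) = (1.883e-20)²/(2 × 1.675e-27 kg)
   KE = 1.059e-13 J = 660.754 keV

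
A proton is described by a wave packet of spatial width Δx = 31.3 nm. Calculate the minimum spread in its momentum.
1.685 × 10^-27 kg·m/s

For a wave packet, the spatial width Δx and momentum spread Δp are related by the uncertainty principle:
ΔxΔp ≥ ℏ/2

The minimum momentum spread is:
Δp_min = ℏ/(2Δx)
Δp_min = (1.055e-34 J·s) / (2 × 3.130e-08 m)
Δp_min = 1.685e-27 kg·m/s

A wave packet cannot have both a well-defined position and well-defined momentum.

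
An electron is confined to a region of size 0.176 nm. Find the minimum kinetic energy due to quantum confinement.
307.495 meV

Using the uncertainty principle:

1. Position uncertainty: Δx ≈ 1.760e-10 m
2. Minimum momentum uncertainty: Δp = ℏ/(2Δx) = 2.996e-25 kg·m/s
3. Minimum kinetic energy:
   KE = (Δp)²/(2m) = (2.996e-25)²/(2 × 9.109e-31 kg)
   KE = 4.927e-20 J = 307.495 meV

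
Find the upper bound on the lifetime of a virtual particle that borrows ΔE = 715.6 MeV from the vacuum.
4.599 × 10^-25 s

Using the energy-time uncertainty principle:
ΔEΔt ≥ ℏ/2

For a virtual particle borrowing energy ΔE, the maximum lifetime is:
Δt_max = ℏ/(2ΔE)

Converting energy:
ΔE = 715.6 MeV = 1.147e-10 J

Δt_max = (1.055e-34 J·s) / (2 × 1.147e-10 J)
Δt_max = 4.599e-25 s = 4.599 × 10^-25 s

Virtual particles with higher borrowed energy exist for shorter times.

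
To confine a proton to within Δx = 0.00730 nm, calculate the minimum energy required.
97.344 meV

Localizing a particle requires giving it sufficient momentum uncertainty:

1. From uncertainty principle: Δp ≥ ℏ/(2Δx)
   Δp_min = (1.055e-34 J·s) / (2 × 7.300e-12 m)
   Δp_min = 7.223e-24 kg·m/s

2. This momentum uncertainty corresponds to kinetic energy:
   KE ≈ (Δp)²/(2m) = (7.223e-24)²/(2 × 1.673e-27 kg)
   KE = 1.560e-20 J = 97.344 meV

Tighter localization requires more energy.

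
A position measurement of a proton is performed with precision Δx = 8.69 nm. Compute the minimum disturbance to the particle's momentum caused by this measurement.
6.068 × 10^-27 kg·m/s

The uncertainty principle implies that measuring position disturbs momentum:
ΔxΔp ≥ ℏ/2

When we measure position with precision Δx, we necessarily introduce a momentum uncertainty:
Δp ≥ ℏ/(2Δx)
Δp_min = (1.055e-34 J·s) / (2 × 8.690e-09 m)
Δp_min = 6.068e-27 kg·m/s

The more precisely we measure position, the greater the momentum disturbance.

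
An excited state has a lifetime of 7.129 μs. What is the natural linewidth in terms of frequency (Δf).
11.163 kHz

Using the energy-time uncertainty principle and E = hf:
ΔEΔt ≥ ℏ/2
hΔf·Δt ≥ ℏ/2

The minimum frequency uncertainty is:
Δf = ℏ/(2hτ) = 1/(4πτ)
Δf = 1/(4π × 7.129e-06 s)
Δf = 1.116e+04 Hz = 11.163 kHz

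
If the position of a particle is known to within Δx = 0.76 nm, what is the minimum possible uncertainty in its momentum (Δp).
6.938 × 10^-26 kg·m/s

Using the Heisenberg uncertainty principle:
ΔxΔp ≥ ℏ/2

The minimum uncertainty in momentum is:
Δp_min = ℏ/(2Δx)
Δp_min = (1.055e-34 J·s) / (2 × 7.600e-10 m)
Δp_min = 6.938e-26 kg·m/s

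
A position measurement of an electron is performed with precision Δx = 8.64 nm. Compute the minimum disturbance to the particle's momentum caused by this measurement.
6.103 × 10^-27 kg·m/s

The uncertainty principle implies that measuring position disturbs momentum:
ΔxΔp ≥ ℏ/2

When we measure position with precision Δx, we necessarily introduce a momentum uncertainty:
Δp ≥ ℏ/(2Δx)
Δp_min = (1.055e-34 J·s) / (2 × 8.640e-09 m)
Δp_min = 6.103e-27 kg·m/s

The more precisely we measure position, the greater the momentum disturbance.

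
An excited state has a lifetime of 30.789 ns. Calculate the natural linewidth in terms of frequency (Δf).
2.585 MHz

Using the energy-time uncertainty principle and E = hf:
ΔEΔt ≥ ℏ/2
hΔf·Δt ≥ ℏ/2

The minimum frequency uncertainty is:
Δf = ℏ/(2hτ) = 1/(4πτ)
Δf = 1/(4π × 3.079e-08 s)
Δf = 2.585e+06 Hz = 2.585 MHz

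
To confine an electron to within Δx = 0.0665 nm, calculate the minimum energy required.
2.154 eV

Localizing a particle requires giving it sufficient momentum uncertainty:

1. From uncertainty principle: Δp ≥ ℏ/(2Δx)
   Δp_min = (1.055e-34 J·s) / (2 × 6.650e-11 m)
   Δp_min = 7.929e-25 kg·m/s

2. This momentum uncertainty corresponds to kinetic energy:
   KE ≈ (Δp)²/(2m) = (7.929e-25)²/(2 × 9.109e-31 kg)
   KE = 3.451e-19 J = 2.154 eV

Tighter localization requires more energy.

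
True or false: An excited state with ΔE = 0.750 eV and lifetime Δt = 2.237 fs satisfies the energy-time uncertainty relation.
Yes, it satisfies the uncertainty relation.

Calculate the product ΔEΔt:
ΔE = 0.750 eV = 1.202e-19 J
ΔEΔt = (1.202e-19 J) × (2.237e-15 s)
ΔEΔt = 2.688e-34 J·s

Compare to the minimum allowed value ℏ/2:
ℏ/2 = 5.273e-35 J·s

Since ΔEΔt = 2.688e-34 J·s ≥ 5.273e-35 J·s = ℏ/2,
this satisfies the uncertainty relation.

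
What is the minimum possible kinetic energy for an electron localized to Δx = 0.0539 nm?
3.279 eV

Localizing a particle requires giving it sufficient momentum uncertainty:

1. From uncertainty principle: Δp ≥ ℏ/(2Δx)
   Δp_min = (1.055e-34 J·s) / (2 × 5.390e-11 m)
   Δp_min = 9.783e-25 kg·m/s

2. This momentum uncertainty corresponds to kinetic energy:
   KE ≈ (Δp)²/(2m) = (9.783e-25)²/(2 × 9.109e-31 kg)
   KE = 5.253e-19 J = 3.279 eV

Tighter localization requires more energy.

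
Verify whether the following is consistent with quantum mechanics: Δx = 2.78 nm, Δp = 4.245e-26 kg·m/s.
Yes, it satisfies the uncertainty principle.

Calculate the product ΔxΔp:
ΔxΔp = (2.780e-09 m) × (4.245e-26 kg·m/s)
ΔxΔp = 1.180e-34 J·s

Compare to the minimum allowed value ℏ/2:
ℏ/2 = 5.273e-35 J·s

Since ΔxΔp = 1.180e-34 J·s ≥ 5.273e-35 J·s = ℏ/2,
the measurement satisfies the uncertainty principle.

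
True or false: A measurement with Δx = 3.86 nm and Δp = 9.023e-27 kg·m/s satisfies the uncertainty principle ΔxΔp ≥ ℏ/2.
No, it violates the uncertainty principle (impossible measurement).

Calculate the product ΔxΔp:
ΔxΔp = (3.860e-09 m) × (9.023e-27 kg·m/s)
ΔxΔp = 3.483e-35 J·s

Compare to the minimum allowed value ℏ/2:
ℏ/2 = 5.273e-35 J·s

Since ΔxΔp = 3.483e-35 J·s < 5.273e-35 J·s = ℏ/2,
the measurement violates the uncertainty principle.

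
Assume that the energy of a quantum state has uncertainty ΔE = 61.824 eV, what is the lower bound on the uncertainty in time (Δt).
5.323 as

Using the energy-time uncertainty principle:
ΔEΔt ≥ ℏ/2

The minimum uncertainty in time is:
Δt_min = ℏ/(2ΔE)
Δt_min = (1.055e-34 J·s) / (2 × 9.905e-18 J)
Δt_min = 5.323e-18 s = 5.323 as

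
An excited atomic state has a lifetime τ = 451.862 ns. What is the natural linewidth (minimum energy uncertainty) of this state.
728.333 peV

Using the energy-time uncertainty principle:
ΔEΔt ≥ ℏ/2

The lifetime τ represents the time uncertainty Δt.
The natural linewidth (minimum energy uncertainty) is:

ΔE = ℏ/(2τ)
ΔE = (1.055e-34 J·s) / (2 × 4.519e-07 s)
ΔE = 1.167e-28 J = 728.333 peV

This natural linewidth limits the precision of spectroscopic measurements.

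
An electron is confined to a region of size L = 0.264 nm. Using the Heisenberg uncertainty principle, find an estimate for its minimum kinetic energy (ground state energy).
136.664 meV

Using the uncertainty principle to estimate ground state energy:

1. The position uncertainty is approximately the confinement size:
   Δx ≈ L = 2.640e-10 m

2. From ΔxΔp ≥ ℏ/2, the minimum momentum uncertainty is:
   Δp ≈ ℏ/(2L) = 1.997e-25 kg·m/s

3. The kinetic energy is approximately:
   KE ≈ (Δp)²/(2m) = (1.997e-25)²/(2 × 9.109e-31 kg)
   KE ≈ 2.190e-20 J = 136.664 meV

This is an order-of-magnitude estimate of the ground state energy.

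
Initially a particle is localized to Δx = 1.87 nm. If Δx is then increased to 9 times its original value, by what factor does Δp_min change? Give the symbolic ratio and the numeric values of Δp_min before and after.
Original Δp_min = 2.820 × 10^-26 kg·m/s; new Δp'_min = 3.133 × 10^-27 kg·m/s; ratio Δp'_min/Δp_min = 1/9.

From the uncertainty principle ΔxΔp ≥ ℏ/2, the minimum momentum uncertainty is Δp_min = ℏ/(2Δx).

Original (Δx = 1.87 nm = 1.870e-09 m):
Δp_min = (1.055e-34 J·s)/(2 × 1.870e-09 m) = 2.820e-26 kg·m/s

When Δx → 9Δx:
Δp'_min = ℏ/(2 × 9Δx) = (1/9) × ℏ/(2Δx) = (1/9) × Δp_min
Δp'_min = 1/9 × 2.820e-26 kg·m/s = 3.133e-27 kg·m/s

Since Δp_min ∝ 1/Δx, when Δx is increased to 9 times its original value, Δp_min decreases to 1/9 of its original value.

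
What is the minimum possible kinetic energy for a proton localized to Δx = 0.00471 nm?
233.837 meV

Localizing a particle requires giving it sufficient momentum uncertainty:

1. From uncertainty principle: Δp ≥ ℏ/(2Δx)
   Δp_min = (1.055e-34 J·s) / (2 × 4.710e-12 m)
   Δp_min = 1.120e-23 kg·m/s

2. This momentum uncertainty corresponds to kinetic energy:
   KE ≈ (Δp)²/(2m) = (1.120e-23)²/(2 × 1.673e-27 kg)
   KE = 3.746e-20 J = 233.837 meV

Tighter localization requires more energy.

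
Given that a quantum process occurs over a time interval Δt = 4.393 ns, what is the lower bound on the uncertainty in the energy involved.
74.916 neV

Using the energy-time uncertainty principle:
ΔEΔt ≥ ℏ/2

The minimum uncertainty in energy is:
ΔE_min = ℏ/(2Δt)
ΔE_min = (1.055e-34 J·s) / (2 × 4.393e-09 s)
ΔE_min = 1.200e-26 J = 74.916 neV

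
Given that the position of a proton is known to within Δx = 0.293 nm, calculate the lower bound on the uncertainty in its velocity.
107.592 m/s

Using the Heisenberg uncertainty principle and Δp = mΔv:
ΔxΔp ≥ ℏ/2
Δx(mΔv) ≥ ℏ/2

The minimum uncertainty in velocity is:
Δv_min = ℏ/(2mΔx)
Δv_min = (1.055e-34 J·s) / (2 × 1.673e-27 kg × 2.930e-10 m)
Δv_min = 1.076e+02 m/s = 107.592 m/s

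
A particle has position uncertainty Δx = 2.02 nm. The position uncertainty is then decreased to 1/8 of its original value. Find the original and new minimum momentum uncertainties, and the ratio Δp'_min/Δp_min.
Original Δp_min = 2.610 × 10^-26 kg·m/s; new Δp'_min = 2.088 × 10^-25 kg·m/s; ratio Δp'_min/Δp_min = 8.

From the uncertainty principle ΔxΔp ≥ ℏ/2, the minimum momentum uncertainty is Δp_min = ℏ/(2Δx).

Original (Δx = 2.02 nm = 2.020e-09 m):
Δp_min = (1.055e-34 J·s)/(2 × 2.020e-09 m) = 2.610e-26 kg·m/s

When Δx → (1/8)Δx:
Δp'_min = ℏ/(2 × (1/8)Δx) = 8 × ℏ/(2Δx) = 8 × Δp_min
Δp'_min = 8 × 2.610e-26 kg·m/s = 2.088e-25 kg·m/s

Since Δp_min ∝ 1/Δx, when Δx is decreased to 1/8 of its original value, Δp_min increases to 8 times its original value.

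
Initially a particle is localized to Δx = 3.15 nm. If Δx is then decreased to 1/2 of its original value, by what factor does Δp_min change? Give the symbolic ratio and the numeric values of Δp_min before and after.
Original Δp_min = 1.674 × 10^-26 kg·m/s; new Δp'_min = 3.348 × 10^-26 kg·m/s; ratio Δp'_min/Δp_min = 2.

From the uncertainty principle ΔxΔp ≥ ℏ/2, the minimum momentum uncertainty is Δp_min = ℏ/(2Δx).

Original (Δx = 3.15 nm = 3.150e-09 m):
Δp_min = (1.055e-34 J·s)/(2 × 3.150e-09 m) = 1.674e-26 kg·m/s

When Δx → (1/2)Δx:
Δp'_min = ℏ/(2 × (1/2)Δx) = 2 × ℏ/(2Δx) = 2 × Δp_min
Δp'_min = 2 × 1.674e-26 kg·m/s = 3.348e-26 kg·m/s

Since Δp_min ∝ 1/Δx, when Δx is decreased to 1/2 of its original value, Δp_min increases to 2 times its original value.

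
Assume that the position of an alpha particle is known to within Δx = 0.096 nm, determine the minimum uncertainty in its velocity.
82.661 m/s

Using the Heisenberg uncertainty principle and Δp = mΔv:
ΔxΔp ≥ ℏ/2
Δx(mΔv) ≥ ℏ/2

The minimum uncertainty in velocity is:
Δv_min = ℏ/(2mΔx)
Δv_min = (1.055e-34 J·s) / (2 × 6.645e-27 kg × 9.600e-11 m)
Δv_min = 8.266e+01 m/s = 82.661 m/s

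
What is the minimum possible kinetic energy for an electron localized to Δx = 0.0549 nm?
3.160 eV

Localizing a particle requires giving it sufficient momentum uncertainty:

1. From uncertainty principle: Δp ≥ ℏ/(2Δx)
   Δp_min = (1.055e-34 J·s) / (2 × 5.490e-11 m)
   Δp_min = 9.604e-25 kg·m/s

2. This momentum uncertainty corresponds to kinetic energy:
   KE ≈ (Δp)²/(2m) = (9.604e-25)²/(2 × 9.109e-31 kg)
   KE = 5.063e-19 J = 3.160 eV

Tighter localization requires more energy.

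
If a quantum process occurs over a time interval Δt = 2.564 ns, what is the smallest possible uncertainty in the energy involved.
128.356 neV

Using the energy-time uncertainty principle:
ΔEΔt ≥ ℏ/2

The minimum uncertainty in energy is:
ΔE_min = ℏ/(2Δt)
ΔE_min = (1.055e-34 J·s) / (2 × 2.564e-09 s)
ΔE_min = 2.056e-26 J = 128.356 neV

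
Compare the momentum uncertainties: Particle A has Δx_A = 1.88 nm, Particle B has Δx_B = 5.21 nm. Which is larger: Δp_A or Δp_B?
Particle A has the larger minimum momentum uncertainty, by a factor of 2.77.

For each particle, the minimum momentum uncertainty is Δp_min = ℏ/(2Δx):

Particle A: Δp_A = ℏ/(2×1.880e-09 m) = 2.805e-26 kg·m/s
Particle B: Δp_B = ℏ/(2×5.210e-09 m) = 1.012e-26 kg·m/s

Ratio: Δp_A/Δp_B = 2.77

Since Δp_min ∝ 1/Δx, the particle with smaller position uncertainty (A) has larger momentum uncertainty.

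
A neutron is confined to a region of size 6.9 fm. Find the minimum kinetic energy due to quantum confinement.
108.807 keV

Using the uncertainty principle:

1. Position uncertainty: Δx ≈ 6.900e-15 m
2. Minimum momentum uncertainty: Δp = ℏ/(2Δx) = 7.642e-21 kg·m/s
3. Minimum kinetic energy:
   KE = (Δp)²/(2m) = (7.642e-21)²/(2 × 1.675e-27 kg)
   KE = 1.743e-14 J = 108.807 keV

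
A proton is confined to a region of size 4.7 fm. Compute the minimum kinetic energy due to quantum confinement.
234.833 keV

Using the uncertainty principle:

1. Position uncertainty: Δx ≈ 4.700e-15 m
2. Minimum momentum uncertainty: Δp = ℏ/(2Δx) = 1.122e-20 kg·m/s
3. Minimum kinetic energy:
   KE = (Δp)²/(2m) = (1.122e-20)²/(2 × 1.673e-27 kg)
   KE = 3.762e-14 J = 234.833 keV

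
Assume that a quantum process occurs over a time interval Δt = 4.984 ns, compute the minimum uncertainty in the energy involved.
66.032 neV

Using the energy-time uncertainty principle:
ΔEΔt ≥ ℏ/2

The minimum uncertainty in energy is:
ΔE_min = ℏ/(2Δt)
ΔE_min = (1.055e-34 J·s) / (2 × 4.984e-09 s)
ΔE_min = 1.058e-26 J = 66.032 neV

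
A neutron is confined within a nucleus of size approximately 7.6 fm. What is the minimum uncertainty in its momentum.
6.938 × 10^-21 kg·m/s

Using the Heisenberg uncertainty principle:
ΔxΔp ≥ ℏ/2

With Δx ≈ L = 7.600e-15 m (the confinement size):
Δp_min = ℏ/(2Δx)
Δp_min = (1.055e-34 J·s) / (2 × 7.600e-15 m)
Δp_min = 6.938e-21 kg·m/s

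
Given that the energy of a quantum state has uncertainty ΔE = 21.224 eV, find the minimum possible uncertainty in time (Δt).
15.506 as

Using the energy-time uncertainty principle:
ΔEΔt ≥ ℏ/2

The minimum uncertainty in time is:
Δt_min = ℏ/(2ΔE)
Δt_min = (1.055e-34 J·s) / (2 × 3.400e-18 J)
Δt_min = 1.551e-17 s = 15.506 as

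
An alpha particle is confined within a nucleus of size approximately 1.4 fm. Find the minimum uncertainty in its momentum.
3.766 × 10^-20 kg·m/s

Using the Heisenberg uncertainty principle:
ΔxΔp ≥ ℏ/2

With Δx ≈ L = 1.400e-15 m (the confinement size):
Δp_min = ℏ/(2Δx)
Δp_min = (1.055e-34 J·s) / (2 × 1.400e-15 m)
Δp_min = 3.766e-20 kg·m/s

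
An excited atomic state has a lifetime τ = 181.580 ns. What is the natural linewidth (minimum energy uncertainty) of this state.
1.812 neV

Using the energy-time uncertainty principle:
ΔEΔt ≥ ℏ/2

The lifetime τ represents the time uncertainty Δt.
The natural linewidth (minimum energy uncertainty) is:

ΔE = ℏ/(2τ)
ΔE = (1.055e-34 J·s) / (2 × 1.816e-07 s)
ΔE = 2.904e-28 J = 1.812 neV

This natural linewidth limits the precision of spectroscopic measurements.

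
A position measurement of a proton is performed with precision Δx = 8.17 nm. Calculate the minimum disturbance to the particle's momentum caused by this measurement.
6.454 × 10^-27 kg·m/s

The uncertainty principle implies that measuring position disturbs momentum:
ΔxΔp ≥ ℏ/2

When we measure position with precision Δx, we necessarily introduce a momentum uncertainty:
Δp ≥ ℏ/(2Δx)
Δp_min = (1.055e-34 J·s) / (2 × 8.170e-09 m)
Δp_min = 6.454e-27 kg·m/s

The more precisely we measure position, the greater the momentum disturbance.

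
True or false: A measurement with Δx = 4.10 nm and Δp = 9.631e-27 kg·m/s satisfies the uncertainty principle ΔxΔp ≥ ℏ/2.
No, it violates the uncertainty principle (impossible measurement).

Calculate the product ΔxΔp:
ΔxΔp = (4.100e-09 m) × (9.631e-27 kg·m/s)
ΔxΔp = 3.949e-35 J·s

Compare to the minimum allowed value ℏ/2:
ℏ/2 = 5.273e-35 J·s

Since ΔxΔp = 3.949e-35 J·s < 5.273e-35 J·s = ℏ/2,
the measurement violates the uncertainty principle.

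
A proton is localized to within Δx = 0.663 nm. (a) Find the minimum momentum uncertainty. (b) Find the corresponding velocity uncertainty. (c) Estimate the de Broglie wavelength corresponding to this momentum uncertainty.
(a) Δp_min = 7.953 × 10^-26 kg·m/s
(b) Δv_min = 47.548 m/s
(c) λ_dB = 8.332 nm

Step-by-step:

(a) From the uncertainty principle:
Δp_min = ℏ/(2Δx) = (1.055e-34 J·s)/(2 × 6.630e-10 m) = 7.953e-26 kg·m/s

(b) The velocity uncertainty:
Δv = Δp/m = (7.953e-26 kg·m/s)/(1.673e-27 kg) = 4.755e+01 m/s = 47.548 m/s

(c) The de Broglie wavelength for this momentum:
λ = h/p = (6.626e-34 J·s)/(7.953e-26 kg·m/s) = 8.332e-09 m = 8.332 nm

Note: The de Broglie wavelength is comparable to the localization size, as expected from wave-particle duality.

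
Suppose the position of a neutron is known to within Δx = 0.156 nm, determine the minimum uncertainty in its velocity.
201.802 m/s

Using the Heisenberg uncertainty principle and Δp = mΔv:
ΔxΔp ≥ ℏ/2
Δx(mΔv) ≥ ℏ/2

The minimum uncertainty in velocity is:
Δv_min = ℏ/(2mΔx)
Δv_min = (1.055e-34 J·s) / (2 × 1.675e-27 kg × 1.560e-10 m)
Δv_min = 2.018e+02 m/s = 201.802 m/s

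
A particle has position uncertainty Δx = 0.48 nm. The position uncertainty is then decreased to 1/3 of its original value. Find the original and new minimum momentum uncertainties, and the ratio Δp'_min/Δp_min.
Original Δp_min = 1.099 × 10^-25 kg·m/s; new Δp'_min = 3.296 × 10^-25 kg·m/s; ratio Δp'_min/Δp_min = 3.

From the uncertainty principle ΔxΔp ≥ ℏ/2, the minimum momentum uncertainty is Δp_min = ℏ/(2Δx).

Original (Δx = 0.48 nm = 4.800e-10 m):
Δp_min = (1.055e-34 J·s)/(2 × 4.800e-10 m) = 1.099e-25 kg·m/s

When Δx → (1/3)Δx:
Δp'_min = ℏ/(2 × (1/3)Δx) = 3 × ℏ/(2Δx) = 3 × Δp_min
Δp'_min = 3 × 1.099e-25 kg·m/s = 3.296e-25 kg·m/s

Since Δp_min ∝ 1/Δx, when Δx is decreased to 1/3 of its original value, Δp_min increases to 3 times its original value.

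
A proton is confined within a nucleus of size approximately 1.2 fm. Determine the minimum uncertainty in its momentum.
4.394 × 10^-20 kg·m/s

Using the Heisenberg uncertainty principle:
ΔxΔp ≥ ℏ/2

With Δx ≈ L = 1.200e-15 m (the confinement size):
Δp_min = ℏ/(2Δx)
Δp_min = (1.055e-34 J·s) / (2 × 1.200e-15 m)
Δp_min = 4.394e-20 kg·m/s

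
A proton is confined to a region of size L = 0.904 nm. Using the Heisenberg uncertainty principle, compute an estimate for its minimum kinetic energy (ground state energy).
6.348 μeV

Using the uncertainty principle to estimate ground state energy:

1. The position uncertainty is approximately the confinement size:
   Δx ≈ L = 9.040e-10 m

2. From ΔxΔp ≥ ℏ/2, the minimum momentum uncertainty is:
   Δp ≈ ℏ/(2L) = 5.833e-26 kg·m/s

3. The kinetic energy is approximately:
   KE ≈ (Δp)²/(2m) = (5.833e-26)²/(2 × 1.673e-27 kg)
   KE ≈ 1.017e-24 J = 6.348 μeV

This is an order-of-magnitude estimate of the ground state energy.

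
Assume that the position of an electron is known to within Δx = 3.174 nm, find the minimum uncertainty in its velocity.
18.237 km/s

Using the Heisenberg uncertainty principle and Δp = mΔv:
ΔxΔp ≥ ℏ/2
Δx(mΔv) ≥ ℏ/2

The minimum uncertainty in velocity is:
Δv_min = ℏ/(2mΔx)
Δv_min = (1.055e-34 J·s) / (2 × 9.109e-31 kg × 3.174e-09 m)
Δv_min = 1.824e+04 m/s = 18.237 km/s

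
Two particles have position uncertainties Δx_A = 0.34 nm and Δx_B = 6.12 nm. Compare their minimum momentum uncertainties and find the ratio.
Particle A has the larger minimum momentum uncertainty, by a factor of 18.00.

For each particle, the minimum momentum uncertainty is Δp_min = ℏ/(2Δx):

Particle A: Δp_A = ℏ/(2×3.400e-10 m) = 1.551e-25 kg·m/s
Particle B: Δp_B = ℏ/(2×6.120e-09 m) = 8.616e-27 kg·m/s

Ratio: Δp_A/Δp_B = 18.00

Since Δp_min ∝ 1/Δx, the particle with smaller position uncertainty (A) has larger momentum uncertainty.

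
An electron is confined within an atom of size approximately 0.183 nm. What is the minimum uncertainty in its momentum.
2.881 × 10^-25 kg·m/s

Using the Heisenberg uncertainty principle:
ΔxΔp ≥ ℏ/2

With Δx ≈ L = 1.830e-10 m (the confinement size):
Δp_min = ℏ/(2Δx)
Δp_min = (1.055e-34 J·s) / (2 × 1.830e-10 m)
Δp_min = 2.881e-25 kg·m/s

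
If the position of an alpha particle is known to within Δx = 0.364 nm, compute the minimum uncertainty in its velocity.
21.801 m/s

Using the Heisenberg uncertainty principle and Δp = mΔv:
ΔxΔp ≥ ℏ/2
Δx(mΔv) ≥ ℏ/2

The minimum uncertainty in velocity is:
Δv_min = ℏ/(2mΔx)
Δv_min = (1.055e-34 J·s) / (2 × 6.645e-27 kg × 3.640e-10 m)
Δv_min = 2.180e+01 m/s = 21.801 m/s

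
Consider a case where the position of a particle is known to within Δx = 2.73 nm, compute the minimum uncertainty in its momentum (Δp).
1.931 × 10^-26 kg·m/s

Using the Heisenberg uncertainty principle:
ΔxΔp ≥ ℏ/2

The minimum uncertainty in momentum is:
Δp_min = ℏ/(2Δx)
Δp_min = (1.055e-34 J·s) / (2 × 2.730e-09 m)
Δp_min = 1.931e-26 kg·m/s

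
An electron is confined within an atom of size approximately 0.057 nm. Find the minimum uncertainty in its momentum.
9.251 × 10^-25 kg·m/s

Using the Heisenberg uncertainty principle:
ΔxΔp ≥ ℏ/2

With Δx ≈ L = 5.700e-11 m (the confinement size):
Δp_min = ℏ/(2Δx)
Δp_min = (1.055e-34 J·s) / (2 × 5.700e-11 m)
Δp_min = 9.251e-25 kg·m/s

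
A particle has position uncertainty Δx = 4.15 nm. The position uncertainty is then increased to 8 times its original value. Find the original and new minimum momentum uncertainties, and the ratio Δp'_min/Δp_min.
Original Δp_min = 1.271 × 10^-26 kg·m/s; new Δp'_min = 1.588 × 10^-27 kg·m/s; ratio Δp'_min/Δp_min = 1/8.

From the uncertainty principle ΔxΔp ≥ ℏ/2, the minimum momentum uncertainty is Δp_min = ℏ/(2Δx).

Original (Δx = 4.15 nm = 4.150e-09 m):
Δp_min = (1.055e-34 J·s)/(2 × 4.150e-09 m) = 1.271e-26 kg·m/s

When Δx → 8Δx:
Δp'_min = ℏ/(2 × 8Δx) = (1/8) × ℏ/(2Δx) = (1/8) × Δp_min
Δp'_min = 1/8 × 1.271e-26 kg·m/s = 1.588e-27 kg·m/s

Since Δp_min ∝ 1/Δx, when Δx is increased to 8 times its original value, Δp_min decreases to 1/8 of its original value.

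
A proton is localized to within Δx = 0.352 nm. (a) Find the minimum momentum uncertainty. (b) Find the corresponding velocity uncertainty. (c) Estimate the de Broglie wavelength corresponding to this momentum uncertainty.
(a) Δp_min = 1.498 × 10^-25 kg·m/s
(b) Δv_min = 89.558 m/s
(c) λ_dB = 4.423 nm

Step-by-step:

(a) From the uncertainty principle:
Δp_min = ℏ/(2Δx) = (1.055e-34 J·s)/(2 × 3.520e-10 m) = 1.498e-25 kg·m/s

(b) The velocity uncertainty:
Δv = Δp/m = (1.498e-25 kg·m/s)/(1.673e-27 kg) = 8.956e+01 m/s = 89.558 m/s

(c) The de Broglie wavelength for this momentum:
λ = h/p = (6.626e-34 J·s)/(1.498e-25 kg·m/s) = 4.423e-09 m = 4.423 nm

Note: The de Broglie wavelength is comparable to the localization size, as expected from wave-particle duality.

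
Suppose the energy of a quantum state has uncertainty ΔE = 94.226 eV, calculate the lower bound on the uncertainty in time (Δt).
3.493 as

Using the energy-time uncertainty principle:
ΔEΔt ≥ ℏ/2

The minimum uncertainty in time is:
Δt_min = ℏ/(2ΔE)
Δt_min = (1.055e-34 J·s) / (2 × 1.510e-17 J)
Δt_min = 3.493e-18 s = 3.493 as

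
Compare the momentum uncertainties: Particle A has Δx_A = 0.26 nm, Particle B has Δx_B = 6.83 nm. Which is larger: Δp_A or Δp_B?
Particle A has the larger minimum momentum uncertainty, by a factor of 26.27.

For each particle, the minimum momentum uncertainty is Δp_min = ℏ/(2Δx):

Particle A: Δp_A = ℏ/(2×2.600e-10 m) = 2.028e-25 kg·m/s
Particle B: Δp_B = ℏ/(2×6.830e-09 m) = 7.720e-27 kg·m/s

Ratio: Δp_A/Δp_B = 26.27

Since Δp_min ∝ 1/Δx, the particle with smaller position uncertainty (A) has larger momentum uncertainty.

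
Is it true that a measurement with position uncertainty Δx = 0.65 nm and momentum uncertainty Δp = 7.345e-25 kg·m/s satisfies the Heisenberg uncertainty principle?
Yes, it satisfies the uncertainty principle.

Calculate the product ΔxΔp:
ΔxΔp = (6.500e-10 m) × (7.345e-25 kg·m/s)
ΔxΔp = 4.774e-34 J·s

Compare to the minimum allowed value ℏ/2:
ℏ/2 = 5.273e-35 J·s

Since ΔxΔp = 4.774e-34 J·s ≥ 5.273e-35 J·s = ℏ/2,
the measurement satisfies the uncertainty principle.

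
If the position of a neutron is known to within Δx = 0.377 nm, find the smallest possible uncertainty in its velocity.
83.504 m/s

Using the Heisenberg uncertainty principle and Δp = mΔv:
ΔxΔp ≥ ℏ/2
Δx(mΔv) ≥ ℏ/2

The minimum uncertainty in velocity is:
Δv_min = ℏ/(2mΔx)
Δv_min = (1.055e-34 J·s) / (2 × 1.675e-27 kg × 3.770e-10 m)
Δv_min = 8.350e+01 m/s = 83.504 m/s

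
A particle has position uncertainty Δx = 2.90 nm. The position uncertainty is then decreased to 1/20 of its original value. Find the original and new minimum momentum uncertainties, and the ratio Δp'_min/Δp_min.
Original Δp_min = 1.818 × 10^-26 kg·m/s; new Δp'_min = 3.636 × 10^-25 kg·m/s; ratio Δp'_min/Δp_min = 20.

From the uncertainty principle ΔxΔp ≥ ℏ/2, the minimum momentum uncertainty is Δp_min = ℏ/(2Δx).

Original (Δx = 2.90 nm = 2.900e-09 m):
Δp_min = (1.055e-34 J·s)/(2 × 2.900e-09 m) = 1.818e-26 kg·m/s

When Δx → (1/20)Δx:
Δp'_min = ℏ/(2 × (1/20)Δx) = 20 × ℏ/(2Δx) = 20 × Δp_min
Δp'_min = 20 × 1.818e-26 kg·m/s = 3.636e-25 kg·m/s

Since Δp_min ∝ 1/Δx, when Δx is decreased to 1/20 of its original value, Δp_min increases to 20 times its original value.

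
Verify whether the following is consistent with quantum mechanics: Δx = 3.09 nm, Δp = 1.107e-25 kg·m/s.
Yes, it satisfies the uncertainty principle.

Calculate the product ΔxΔp:
ΔxΔp = (3.090e-09 m) × (1.107e-25 kg·m/s)
ΔxΔp = 3.421e-34 J·s

Compare to the minimum allowed value ℏ/2:
ℏ/2 = 5.273e-35 J·s

Since ΔxΔp = 3.421e-34 J·s ≥ 5.273e-35 J·s = ℏ/2,
the measurement satisfies the uncertainty principle.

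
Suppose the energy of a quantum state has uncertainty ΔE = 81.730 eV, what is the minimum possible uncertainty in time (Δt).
4.027 as

Using the energy-time uncertainty principle:
ΔEΔt ≥ ℏ/2

The minimum uncertainty in time is:
Δt_min = ℏ/(2ΔE)
Δt_min = (1.055e-34 J·s) / (2 × 1.309e-17 J)
Δt_min = 4.027e-18 s = 4.027 as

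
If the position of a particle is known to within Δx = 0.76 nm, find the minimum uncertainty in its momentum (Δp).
6.938 × 10^-26 kg·m/s

Using the Heisenberg uncertainty principle:
ΔxΔp ≥ ℏ/2

The minimum uncertainty in momentum is:
Δp_min = ℏ/(2Δx)
Δp_min = (1.055e-34 J·s) / (2 × 7.600e-10 m)
Δp_min = 6.938e-26 kg·m/s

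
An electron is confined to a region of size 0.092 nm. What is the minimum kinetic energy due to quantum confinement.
1.125 eV

Using the uncertainty principle:

1. Position uncertainty: Δx ≈ 9.200e-11 m
2. Minimum momentum uncertainty: Δp = ℏ/(2Δx) = 5.731e-25 kg·m/s
3. Minimum kinetic energy:
   KE = (Δp)²/(2m) = (5.731e-25)²/(2 × 9.109e-31 kg)
   KE = 1.803e-19 J = 1.125 eV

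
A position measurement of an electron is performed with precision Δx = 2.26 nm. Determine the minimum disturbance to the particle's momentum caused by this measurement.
2.333 × 10^-26 kg·m/s

The uncertainty principle implies that measuring position disturbs momentum:
ΔxΔp ≥ ℏ/2

When we measure position with precision Δx, we necessarily introduce a momentum uncertainty:
Δp ≥ ℏ/(2Δx)
Δp_min = (1.055e-34 J·s) / (2 × 2.260e-09 m)
Δp_min = 2.333e-26 kg·m/s

The more precisely we measure position, the greater the momentum disturbance.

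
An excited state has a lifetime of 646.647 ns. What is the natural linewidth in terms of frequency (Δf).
123.062 kHz

Using the energy-time uncertainty principle and E = hf:
ΔEΔt ≥ ℏ/2
hΔf·Δt ≥ ℏ/2

The minimum frequency uncertainty is:
Δf = ℏ/(2hτ) = 1/(4πτ)
Δf = 1/(4π × 6.466e-07 s)
Δf = 1.231e+05 Hz = 123.062 kHz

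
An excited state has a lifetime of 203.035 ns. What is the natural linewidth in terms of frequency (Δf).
391.940 kHz

Using the energy-time uncertainty principle and E = hf:
ΔEΔt ≥ ℏ/2
hΔf·Δt ≥ ℏ/2

The minimum frequency uncertainty is:
Δf = ℏ/(2hτ) = 1/(4πτ)
Δf = 1/(4π × 2.030e-07 s)
Δf = 3.919e+05 Hz = 391.940 kHz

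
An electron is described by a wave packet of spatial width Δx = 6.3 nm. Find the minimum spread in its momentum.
8.370 × 10^-27 kg·m/s

For a wave packet, the spatial width Δx and momentum spread Δp are related by the uncertainty principle:
ΔxΔp ≥ ℏ/2

The minimum momentum spread is:
Δp_min = ℏ/(2Δx)
Δp_min = (1.055e-34 J·s) / (2 × 6.300e-09 m)
Δp_min = 8.370e-27 kg·m/s

A wave packet cannot have both a well-defined position and well-defined momentum.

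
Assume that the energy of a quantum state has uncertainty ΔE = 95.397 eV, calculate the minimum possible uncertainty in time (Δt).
3.450 as

Using the energy-time uncertainty principle:
ΔEΔt ≥ ℏ/2

The minimum uncertainty in time is:
Δt_min = ℏ/(2ΔE)
Δt_min = (1.055e-34 J·s) / (2 × 1.528e-17 J)
Δt_min = 3.450e-18 s = 3.450 as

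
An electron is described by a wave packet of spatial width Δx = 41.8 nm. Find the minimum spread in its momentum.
1.261 × 10^-27 kg·m/s

For a wave packet, the spatial width Δx and momentum spread Δp are related by the uncertainty principle:
ΔxΔp ≥ ℏ/2

The minimum momentum spread is:
Δp_min = ℏ/(2Δx)
Δp_min = (1.055e-34 J·s) / (2 × 4.180e-08 m)
Δp_min = 1.261e-27 kg·m/s

A wave packet cannot have both a well-defined position and well-defined momentum.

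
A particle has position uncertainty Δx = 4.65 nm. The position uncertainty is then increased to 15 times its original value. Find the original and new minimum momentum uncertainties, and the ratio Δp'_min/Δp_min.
Original Δp_min = 1.134 × 10^-26 kg·m/s; new Δp'_min = 7.560 × 10^-28 kg·m/s; ratio Δp'_min/Δp_min = 1/15.

From the uncertainty principle ΔxΔp ≥ ℏ/2, the minimum momentum uncertainty is Δp_min = ℏ/(2Δx).

Original (Δx = 4.65 nm = 4.650e-09 m):
Δp_min = (1.055e-34 J·s)/(2 × 4.650e-09 m) = 1.134e-26 kg·m/s

When Δx → 15Δx:
Δp'_min = ℏ/(2 × 15Δx) = (1/15) × ℏ/(2Δx) = (1/15) × Δp_min
Δp'_min = 1/15 × 1.134e-26 kg·m/s = 7.560e-28 kg·m/s

Since Δp_min ∝ 1/Δx, when Δx is increased to 15 times its original value, Δp_min decreases to 1/15 of its original value.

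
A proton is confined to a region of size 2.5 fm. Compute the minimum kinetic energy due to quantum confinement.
829.992 keV

Using the uncertainty principle:

1. Position uncertainty: Δx ≈ 2.500e-15 m
2. Minimum momentum uncertainty: Δp = ℏ/(2Δx) = 2.109e-20 kg·m/s
3. Minimum kinetic energy:
   KE = (Δp)²/(2m) = (2.109e-20)²/(2 × 1.673e-27 kg)
   KE = 1.330e-13 J = 829.992 keV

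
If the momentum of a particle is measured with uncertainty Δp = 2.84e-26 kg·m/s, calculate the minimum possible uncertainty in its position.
1.857 nm

Using the Heisenberg uncertainty principle:
ΔxΔp ≥ ℏ/2

The minimum uncertainty in position is:
Δx_min = ℏ/(2Δp)
Δx_min = (1.055e-34 J·s) / (2 × 2.840e-26 kg·m/s)
Δx_min = 1.857e-09 m = 1.857 nm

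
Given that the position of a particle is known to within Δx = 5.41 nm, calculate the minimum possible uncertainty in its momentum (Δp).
9.747 × 10^-27 kg·m/s

Using the Heisenberg uncertainty principle:
ΔxΔp ≥ ℏ/2

The minimum uncertainty in momentum is:
Δp_min = ℏ/(2Δx)
Δp_min = (1.055e-34 J·s) / (2 × 5.410e-09 m)
Δp_min = 9.747e-27 kg·m/s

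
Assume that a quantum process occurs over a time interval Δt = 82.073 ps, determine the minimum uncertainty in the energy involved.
4.010 μeV

Using the energy-time uncertainty principle:
ΔEΔt ≥ ℏ/2

The minimum uncertainty in energy is:
ΔE_min = ℏ/(2Δt)
ΔE_min = (1.055e-34 J·s) / (2 × 8.207e-11 s)
ΔE_min = 6.425e-25 J = 4.010 μeV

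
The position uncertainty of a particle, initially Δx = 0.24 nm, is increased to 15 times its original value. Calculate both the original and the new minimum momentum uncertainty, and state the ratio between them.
Original Δp_min = 2.197 × 10^-25 kg·m/s; new Δp'_min = 1.465 × 10^-26 kg·m/s; ratio Δp'_min/Δp_min = 1/15.

From the uncertainty principle ΔxΔp ≥ ℏ/2, the minimum momentum uncertainty is Δp_min = ℏ/(2Δx).

Original (Δx = 0.24 nm = 2.400e-10 m):
Δp_min = (1.055e-34 J·s)/(2 × 2.400e-10 m) = 2.197e-25 kg·m/s

When Δx → 15Δx:
Δp'_min = ℏ/(2 × 15Δx) = (1/15) × ℏ/(2Δx) = (1/15) × Δp_min
Δp'_min = 1/15 × 2.197e-25 kg·m/s = 1.465e-26 kg·m/s

Since Δp_min ∝ 1/Δx, when Δx is increased to 15 times its original value, Δp_min decreases to 1/15 of its original value.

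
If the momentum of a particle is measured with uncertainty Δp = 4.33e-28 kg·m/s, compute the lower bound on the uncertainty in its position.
121.775 nm

Using the Heisenberg uncertainty principle:
ΔxΔp ≥ ℏ/2

The minimum uncertainty in position is:
Δx_min = ℏ/(2Δp)
Δx_min = (1.055e-34 J·s) / (2 × 4.330e-28 kg·m/s)
Δx_min = 1.218e-07 m = 121.775 nm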